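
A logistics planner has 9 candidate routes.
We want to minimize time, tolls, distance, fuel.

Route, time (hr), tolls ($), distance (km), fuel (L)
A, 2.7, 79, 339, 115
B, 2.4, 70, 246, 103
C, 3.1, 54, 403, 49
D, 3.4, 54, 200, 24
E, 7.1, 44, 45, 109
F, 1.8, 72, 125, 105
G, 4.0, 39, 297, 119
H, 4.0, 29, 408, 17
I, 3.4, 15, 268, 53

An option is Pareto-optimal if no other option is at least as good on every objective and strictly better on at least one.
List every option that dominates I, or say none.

A: worse on tolls (79 vs 15).
B: worse on tolls (70 vs 15).
C: worse on tolls (54 vs 15).
D: worse on tolls (54 vs 15).
E: worse on time (7.1 vs 3.4).
F: worse on tolls (72 vs 15).
G: worse on time (4.0 vs 3.4).
H: worse on time (4.0 vs 3.4).
No option dominates I.

none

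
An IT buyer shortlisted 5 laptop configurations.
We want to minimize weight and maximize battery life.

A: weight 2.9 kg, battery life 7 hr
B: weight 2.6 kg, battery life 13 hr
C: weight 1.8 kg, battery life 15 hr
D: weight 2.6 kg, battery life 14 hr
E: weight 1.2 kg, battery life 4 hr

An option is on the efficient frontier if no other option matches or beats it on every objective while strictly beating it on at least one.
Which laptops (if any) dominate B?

C: weight 1.8≤2.6, battery life 15≥13 — dominates B.
D: weight 2.6≤2.6, battery life 14≥13 — dominates B.
Others (A, E) are each worse than B on at least one objective.

C, D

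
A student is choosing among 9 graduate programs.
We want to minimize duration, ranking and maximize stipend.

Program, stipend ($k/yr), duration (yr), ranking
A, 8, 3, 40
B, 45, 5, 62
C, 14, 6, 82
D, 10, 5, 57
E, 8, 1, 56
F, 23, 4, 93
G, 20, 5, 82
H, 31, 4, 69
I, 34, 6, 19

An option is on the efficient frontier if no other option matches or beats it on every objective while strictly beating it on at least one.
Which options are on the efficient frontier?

A: not dominated.
B: not dominated (best stipend).
C: dominated by B (stipend 45≥14, duration 5≤6, ranking 62≤82).
D: not dominated.
E: not dominated (best duration).
F: dominated by H (stipend 31≥23, duration 4≤4, ranking 69≤93).
G: dominated by B (stipend 45≥20, duration 5≤5, ranking 62≤82).
H: not dominated.
I: not dominated (best ranking).

A, B, D, E, H, I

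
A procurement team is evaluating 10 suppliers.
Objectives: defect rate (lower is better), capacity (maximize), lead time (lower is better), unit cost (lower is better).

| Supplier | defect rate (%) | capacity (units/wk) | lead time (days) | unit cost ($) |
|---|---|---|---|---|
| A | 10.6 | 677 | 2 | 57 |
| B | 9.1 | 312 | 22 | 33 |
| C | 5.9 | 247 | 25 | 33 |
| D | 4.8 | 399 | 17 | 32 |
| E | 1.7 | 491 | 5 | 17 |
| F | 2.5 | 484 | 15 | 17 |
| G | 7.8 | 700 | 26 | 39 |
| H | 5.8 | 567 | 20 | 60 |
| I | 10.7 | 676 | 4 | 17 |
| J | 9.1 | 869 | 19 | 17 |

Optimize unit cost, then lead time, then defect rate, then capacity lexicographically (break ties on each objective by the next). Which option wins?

I

First minimize unit cost: best is 17, kept {E, F, I, J}.
Then minimize lead time: best is 4, kept {I}.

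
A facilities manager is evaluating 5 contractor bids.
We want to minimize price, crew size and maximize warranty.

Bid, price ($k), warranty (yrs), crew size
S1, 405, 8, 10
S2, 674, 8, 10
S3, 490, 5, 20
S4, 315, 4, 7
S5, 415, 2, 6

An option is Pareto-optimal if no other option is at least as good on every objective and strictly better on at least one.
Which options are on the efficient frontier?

S1: not dominated.
S2: dominated by S1 (price 405≤674, warranty 8≥8, crew size 10≤10).
S3: dominated by S1 (price 405≤490, warranty 8≥5, crew size 10≤20).
S4: not dominated (best price).
S5: not dominated (best crew size).

S1, S4, S5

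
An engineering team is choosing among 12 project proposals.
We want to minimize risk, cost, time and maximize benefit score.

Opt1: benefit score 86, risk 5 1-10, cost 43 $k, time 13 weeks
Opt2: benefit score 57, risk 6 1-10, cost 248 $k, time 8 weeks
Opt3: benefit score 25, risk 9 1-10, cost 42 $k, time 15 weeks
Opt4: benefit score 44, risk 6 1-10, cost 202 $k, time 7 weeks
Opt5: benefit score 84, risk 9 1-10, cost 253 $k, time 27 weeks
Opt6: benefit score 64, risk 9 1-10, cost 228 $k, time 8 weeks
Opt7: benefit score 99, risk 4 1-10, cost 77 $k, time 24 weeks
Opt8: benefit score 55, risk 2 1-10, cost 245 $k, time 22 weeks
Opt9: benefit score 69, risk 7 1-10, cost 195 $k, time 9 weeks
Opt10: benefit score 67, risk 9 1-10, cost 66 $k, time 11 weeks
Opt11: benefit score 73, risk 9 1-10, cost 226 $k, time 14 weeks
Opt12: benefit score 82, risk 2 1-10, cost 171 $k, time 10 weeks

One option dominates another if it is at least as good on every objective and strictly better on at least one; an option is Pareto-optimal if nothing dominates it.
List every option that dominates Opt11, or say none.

Opt1, Opt12

Opt1: benefit score 86≥73, risk 5≤9, cost 43≤226, time 13≤14 — dominates Opt11.
Opt12: benefit score 82≥73, risk 2≤9, cost 171≤226, time 10≤14 — dominates Opt11.
Others (Opt2, Opt3, Opt4, Opt5, Opt6, Opt7, Opt8, Opt9, Opt10) are each worse than Opt11 on at least one objective.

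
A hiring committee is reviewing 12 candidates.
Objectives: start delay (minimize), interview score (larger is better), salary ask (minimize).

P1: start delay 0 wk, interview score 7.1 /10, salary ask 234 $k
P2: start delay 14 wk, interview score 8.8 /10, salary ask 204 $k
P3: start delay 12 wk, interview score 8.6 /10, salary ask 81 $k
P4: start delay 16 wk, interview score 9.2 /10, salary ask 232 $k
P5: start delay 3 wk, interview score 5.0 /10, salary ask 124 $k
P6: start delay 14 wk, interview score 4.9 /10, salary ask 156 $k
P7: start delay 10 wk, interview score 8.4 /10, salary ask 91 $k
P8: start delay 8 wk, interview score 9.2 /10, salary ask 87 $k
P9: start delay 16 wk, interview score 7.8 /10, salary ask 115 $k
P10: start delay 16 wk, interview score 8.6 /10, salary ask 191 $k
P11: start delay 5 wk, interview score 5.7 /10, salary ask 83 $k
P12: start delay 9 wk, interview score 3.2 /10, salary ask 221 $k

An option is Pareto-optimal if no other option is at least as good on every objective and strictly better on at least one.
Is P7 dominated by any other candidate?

Yes

P8 vs P7: start delay 8≤10, interview score 9.2≥8.4, salary ask 87≤91 — P8 is at least as good on every objective and strictly better on at least one, so P8 dominates P7.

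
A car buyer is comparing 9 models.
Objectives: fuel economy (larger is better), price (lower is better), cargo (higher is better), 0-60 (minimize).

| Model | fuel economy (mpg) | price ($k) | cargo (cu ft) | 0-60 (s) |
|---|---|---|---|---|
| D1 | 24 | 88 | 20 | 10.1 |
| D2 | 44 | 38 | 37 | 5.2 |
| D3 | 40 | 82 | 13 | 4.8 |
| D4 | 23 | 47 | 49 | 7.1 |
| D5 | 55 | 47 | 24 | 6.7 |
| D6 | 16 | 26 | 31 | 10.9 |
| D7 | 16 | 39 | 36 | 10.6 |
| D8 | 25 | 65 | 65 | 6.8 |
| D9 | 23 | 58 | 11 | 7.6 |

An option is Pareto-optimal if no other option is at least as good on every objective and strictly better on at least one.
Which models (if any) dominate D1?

D2: fuel economy 44≥24, price 38≤88, cargo 37≥20, 0-60 5.2≤10.1 — dominates D1.
D5: fuel economy 55≥24, price 47≤88, cargo 24≥20, 0-60 6.7≤10.1 — dominates D1.
D8: fuel economy 25≥24, price 65≤88, cargo 65≥20, 0-60 6.8≤10.1 — dominates D1.
Others (D3, D4, D6, D7, D9) are each worse than D1 on at least one objective.

D2, D5, D8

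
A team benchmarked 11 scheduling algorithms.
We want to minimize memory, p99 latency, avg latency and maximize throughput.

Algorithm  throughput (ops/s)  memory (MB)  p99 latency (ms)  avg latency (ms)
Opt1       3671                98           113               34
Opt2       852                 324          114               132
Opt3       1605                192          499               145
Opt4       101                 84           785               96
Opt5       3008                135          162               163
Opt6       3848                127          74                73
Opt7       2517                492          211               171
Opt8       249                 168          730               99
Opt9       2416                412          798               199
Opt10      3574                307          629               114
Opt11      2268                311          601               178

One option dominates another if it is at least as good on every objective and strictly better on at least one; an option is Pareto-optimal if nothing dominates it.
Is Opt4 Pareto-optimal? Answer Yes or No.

Opt1: worse on memory (98 vs 84).
Opt2: worse on memory (324 vs 84).
Opt3: worse on memory (192 vs 84).
Opt5: worse on memory (135 vs 84).
Opt6: worse on memory (127 vs 84).
Opt7: worse on memory (492 vs 84).
Opt8: worse on memory (168 vs 84).
Opt9: worse on memory (412 vs 84).
Opt10: worse on memory (307 vs 84).
Opt11: worse on memory (311 vs 84).
No option is at least as good as Opt4 on every objective and strictly better on one.

Yes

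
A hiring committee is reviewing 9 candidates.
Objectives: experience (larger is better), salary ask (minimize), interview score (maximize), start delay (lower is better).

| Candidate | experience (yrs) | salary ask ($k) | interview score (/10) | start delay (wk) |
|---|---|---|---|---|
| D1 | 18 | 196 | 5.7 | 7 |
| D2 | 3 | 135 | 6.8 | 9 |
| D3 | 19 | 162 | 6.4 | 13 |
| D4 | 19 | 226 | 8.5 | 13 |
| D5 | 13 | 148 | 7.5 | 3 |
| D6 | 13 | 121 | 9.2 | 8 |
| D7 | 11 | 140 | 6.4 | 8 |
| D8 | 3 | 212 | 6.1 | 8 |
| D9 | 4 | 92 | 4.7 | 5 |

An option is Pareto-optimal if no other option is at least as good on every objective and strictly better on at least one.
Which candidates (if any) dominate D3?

D1: worse on experience (18 vs 19).
D2: worse on experience (3 vs 19).
D4: worse on salary ask (226 vs 162).
D5: worse on experience (13 vs 19).
D6: worse on experience (13 vs 19).
D7: worse on experience (11 vs 19).
D8: worse on experience (3 vs 19).
D9: worse on experience (4 vs 19).
No option dominates D3.

none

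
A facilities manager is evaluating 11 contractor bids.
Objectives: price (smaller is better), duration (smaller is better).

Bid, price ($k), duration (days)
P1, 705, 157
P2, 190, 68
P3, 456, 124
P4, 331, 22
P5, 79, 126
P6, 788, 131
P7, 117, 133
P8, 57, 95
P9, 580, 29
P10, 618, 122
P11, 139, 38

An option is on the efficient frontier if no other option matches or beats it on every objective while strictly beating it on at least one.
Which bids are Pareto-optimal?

P4, P8, P11

P1: dominated by P2 (price 190≤705, duration 68≤157).
P2: dominated by P11 (price 139≤190, duration 38≤68).
P3: dominated by P2 (price 190≤456, duration 68≤124).
P4: not dominated (best duration).
P5: dominated by P8 (price 57≤79, duration 95≤126).
P6: dominated by P2 (price 190≤788, duration 68≤131).
P7: dominated by P5 (price 79≤117, duration 126≤133).
P8: not dominated (best price).
P9: dominated by P4 (price 331≤580, duration 22≤29).
P10: dominated by P2 (price 190≤618, duration 68≤122).
P11: not dominated.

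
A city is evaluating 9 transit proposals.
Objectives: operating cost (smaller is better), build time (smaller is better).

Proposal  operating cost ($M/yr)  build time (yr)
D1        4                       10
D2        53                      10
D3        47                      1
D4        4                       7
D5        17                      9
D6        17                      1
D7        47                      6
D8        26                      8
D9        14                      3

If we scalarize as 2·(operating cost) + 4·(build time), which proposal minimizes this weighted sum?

D4

D1: 2·4 + 4·10 = 48
D2: 2·53 + 4·10 = 146
D3: 2·47 + 4·1 = 98
D4: 2·4 + 4·7 = 36
D5: 2·17 + 4·9 = 70
D6: 2·17 + 4·1 = 38
D7: 2·47 + 4·6 = 118
D8: 2·26 + 4·8 = 84
D9: 2·14 + 4·3 = 40
Lowest: D4 at 36.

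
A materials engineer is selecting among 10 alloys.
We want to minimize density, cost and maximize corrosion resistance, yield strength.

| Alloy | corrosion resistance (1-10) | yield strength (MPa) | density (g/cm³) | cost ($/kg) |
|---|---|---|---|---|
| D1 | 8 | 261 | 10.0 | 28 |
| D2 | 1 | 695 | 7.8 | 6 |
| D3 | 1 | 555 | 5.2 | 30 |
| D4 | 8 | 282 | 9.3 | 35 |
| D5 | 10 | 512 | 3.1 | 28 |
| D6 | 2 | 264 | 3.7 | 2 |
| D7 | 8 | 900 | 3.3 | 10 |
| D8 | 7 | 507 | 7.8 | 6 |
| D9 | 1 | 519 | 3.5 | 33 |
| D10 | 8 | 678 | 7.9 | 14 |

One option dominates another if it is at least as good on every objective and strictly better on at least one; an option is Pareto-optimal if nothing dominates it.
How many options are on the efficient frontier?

D1: dominated by D5 (corrosion resistance 10≥8, yield strength 512≥261, density 3.1≤10.0, cost 28≤28).
D2: not dominated.
D3: dominated by D7 (corrosion resistance 8≥1, yield strength 900≥555, density 3.3≤5.2, cost 10≤30).
D4: dominated by D5 (corrosion resistance 10≥8, yield strength 512≥282, density 3.1≤9.3, cost 28≤35).
D5: not dominated (best corrosion resistance).
D6: not dominated (best cost).
D7: not dominated (best yield strength).
D8: not dominated.
D9: dominated by D7 (corrosion resistance 8≥1, yield strength 900≥519, density 3.3≤3.5, cost 10≤33).
D10: dominated by D7 (corrosion resistance 8≥8, yield strength 900≥678, density 3.3≤7.9, cost 10≤14).
Pareto-optimal: D2, D5, D6, D7, D8 → 5.

5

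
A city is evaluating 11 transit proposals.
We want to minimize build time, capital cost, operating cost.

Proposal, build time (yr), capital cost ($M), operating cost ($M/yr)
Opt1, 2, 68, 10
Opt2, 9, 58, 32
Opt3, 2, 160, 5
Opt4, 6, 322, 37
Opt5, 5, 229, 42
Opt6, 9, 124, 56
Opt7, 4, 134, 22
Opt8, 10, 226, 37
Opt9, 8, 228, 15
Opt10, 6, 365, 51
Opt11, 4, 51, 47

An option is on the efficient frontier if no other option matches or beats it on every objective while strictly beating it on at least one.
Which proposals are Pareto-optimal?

Opt1: not dominated.
Opt2: not dominated.
Opt3: not dominated (best operating cost).
Opt4: dominated by Opt1 (build time 2≤6, capital cost 68≤322, operating cost 10≤37).
Opt5: dominated by Opt1 (build time 2≤5, capital cost 68≤229, operating cost 10≤42).
Opt6: dominated by Opt1 (build time 2≤9, capital cost 68≤124, operating cost 10≤56).
Opt7: dominated by Opt1 (build time 2≤4, capital cost 68≤134, operating cost 10≤22).
Opt8: dominated by Opt1 (build time 2≤10, capital cost 68≤226, operating cost 10≤37).
Opt9: dominated by Opt1 (build time 2≤8, capital cost 68≤228, operating cost 10≤15).
Opt10: dominated by Opt1 (build time 2≤6, capital cost 68≤365, operating cost 10≤51).
Opt11: not dominated (best capital cost).

Opt1, Opt2, Opt3, Opt11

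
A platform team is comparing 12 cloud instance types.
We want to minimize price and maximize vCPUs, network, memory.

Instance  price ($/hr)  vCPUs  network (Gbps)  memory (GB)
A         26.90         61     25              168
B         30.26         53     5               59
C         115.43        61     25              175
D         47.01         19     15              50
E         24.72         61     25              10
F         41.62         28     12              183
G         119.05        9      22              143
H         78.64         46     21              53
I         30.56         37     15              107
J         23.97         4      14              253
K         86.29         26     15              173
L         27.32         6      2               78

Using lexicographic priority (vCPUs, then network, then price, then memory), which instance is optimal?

E

First maximize vCPUs: best is 61, kept {A, C, E}.
Then maximize network: best is 25, kept {A, C, E}.
Then minimize price: best is 24.72, kept {E}.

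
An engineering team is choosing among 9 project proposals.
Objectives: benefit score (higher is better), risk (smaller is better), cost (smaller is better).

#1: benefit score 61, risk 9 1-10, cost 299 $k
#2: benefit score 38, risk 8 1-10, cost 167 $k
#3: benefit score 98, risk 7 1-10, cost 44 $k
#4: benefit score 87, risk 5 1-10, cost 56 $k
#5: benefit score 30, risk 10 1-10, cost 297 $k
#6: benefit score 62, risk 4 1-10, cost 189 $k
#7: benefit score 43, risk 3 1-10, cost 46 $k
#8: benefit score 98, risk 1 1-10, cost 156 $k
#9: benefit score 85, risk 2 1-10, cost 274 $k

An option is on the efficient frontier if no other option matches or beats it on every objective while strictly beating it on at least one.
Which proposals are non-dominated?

#1: dominated by #3 (benefit score 98≥61, risk 7≤9, cost 44≤299).
#2: dominated by #3 (benefit score 98≥38, risk 7≤8, cost 44≤167).
#3: not dominated (best cost).
#4: not dominated.
#5: dominated by #2 (benefit score 38≥30, risk 8≤10, cost 167≤297).
#6: dominated by #8 (benefit score 98≥62, risk 1≤4, cost 156≤189).
#7: not dominated.
#8: not dominated (best risk).
#9: dominated by #8 (benefit score 98≥85, risk 1≤2, cost 156≤274).

#3, #4, #7, #8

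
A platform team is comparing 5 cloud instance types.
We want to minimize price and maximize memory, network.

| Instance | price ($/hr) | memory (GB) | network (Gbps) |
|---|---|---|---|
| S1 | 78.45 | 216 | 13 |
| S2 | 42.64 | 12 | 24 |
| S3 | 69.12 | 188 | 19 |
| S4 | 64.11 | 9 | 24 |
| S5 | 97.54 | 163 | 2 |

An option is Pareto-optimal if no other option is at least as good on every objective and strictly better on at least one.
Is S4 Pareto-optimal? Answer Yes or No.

No

S2 vs S4: price 42.64≤64.11, memory 12≥9, network 24≥24 — S2 is at least as good on every objective and strictly better on at least one, so S2 dominates S4.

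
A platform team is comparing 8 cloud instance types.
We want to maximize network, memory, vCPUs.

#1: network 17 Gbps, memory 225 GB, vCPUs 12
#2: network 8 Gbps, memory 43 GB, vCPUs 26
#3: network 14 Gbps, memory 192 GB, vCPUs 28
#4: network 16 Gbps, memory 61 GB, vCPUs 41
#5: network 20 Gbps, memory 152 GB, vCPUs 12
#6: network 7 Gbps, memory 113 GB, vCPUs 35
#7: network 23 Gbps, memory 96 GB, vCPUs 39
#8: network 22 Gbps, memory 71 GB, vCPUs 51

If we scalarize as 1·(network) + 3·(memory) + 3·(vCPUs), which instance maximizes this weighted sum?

#1: 1·17 + 3·225 + 3·12 = 728
#2: 1·8 + 3·43 + 3·26 = 215
#3: 1·14 + 3·192 + 3·28 = 674
#4: 1·16 + 3·61 + 3·41 = 322
#5: 1·20 + 3·152 + 3·12 = 512
#6: 1·7 + 3·113 + 3·35 = 451
#7: 1·23 + 3·96 + 3·39 = 428
#8: 1·22 + 3·71 + 3·51 = 388
Highest: #1 at 728.

#1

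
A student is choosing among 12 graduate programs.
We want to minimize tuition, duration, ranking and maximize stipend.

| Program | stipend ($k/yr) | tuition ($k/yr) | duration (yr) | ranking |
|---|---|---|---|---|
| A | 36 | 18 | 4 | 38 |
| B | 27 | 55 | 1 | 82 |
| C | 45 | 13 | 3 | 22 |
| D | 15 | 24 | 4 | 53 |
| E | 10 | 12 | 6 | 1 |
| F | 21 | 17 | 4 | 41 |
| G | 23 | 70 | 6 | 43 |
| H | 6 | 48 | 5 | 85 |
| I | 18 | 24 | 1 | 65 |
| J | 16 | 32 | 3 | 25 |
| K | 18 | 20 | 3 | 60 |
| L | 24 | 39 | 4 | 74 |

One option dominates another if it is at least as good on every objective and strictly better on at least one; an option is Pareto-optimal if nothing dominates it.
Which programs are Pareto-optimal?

B, C, E, I

A: dominated by C (stipend 45≥36, tuition 13≤18, duration 3≤4, ranking 22≤38).
B: not dominated.
C: not dominated (best stipend).
D: dominated by A (stipend 36≥15, tuition 18≤24, duration 4≤4, ranking 38≤53).
E: not dominated (best tuition).
F: dominated by C (stipend 45≥21, tuition 13≤17, duration 3≤4, ranking 22≤41).
G: dominated by A (stipend 36≥23, tuition 18≤70, duration 4≤6, ranking 38≤43).
H: dominated by A (stipend 36≥6, tuition 18≤48, duration 4≤5, ranking 38≤85).
I: not dominated.
J: dominated by C (stipend 45≥16, tuition 13≤32, duration 3≤3, ranking 22≤25).
K: dominated by C (stipend 45≥18, tuition 13≤20, duration 3≤3, ranking 22≤60).
L: dominated by A (stipend 36≥24, tuition 18≤39, duration 4≤4, ranking 38≤74).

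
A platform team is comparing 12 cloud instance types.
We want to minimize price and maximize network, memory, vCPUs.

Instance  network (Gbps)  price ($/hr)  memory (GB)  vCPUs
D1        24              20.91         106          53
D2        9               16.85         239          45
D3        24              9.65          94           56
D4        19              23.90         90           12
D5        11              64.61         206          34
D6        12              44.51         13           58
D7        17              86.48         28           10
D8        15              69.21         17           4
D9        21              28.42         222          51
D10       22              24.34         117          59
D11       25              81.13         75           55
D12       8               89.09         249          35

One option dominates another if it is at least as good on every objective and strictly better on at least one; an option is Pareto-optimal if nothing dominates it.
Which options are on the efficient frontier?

D1: not dominated.
D2: not dominated.
D3: not dominated (best price).
D4: dominated by D1 (network 24≥19, price 20.91≤23.90, memory 106≥90, vCPUs 53≥12).
D5: dominated by D9 (network 21≥11, price 28.42≤64.61, memory 222≥206, vCPUs 51≥34).
D6: dominated by D10 (network 22≥12, price 24.34≤44.51, memory 117≥13, vCPUs 59≥58).
D7: dominated by D1 (network 24≥17, price 20.91≤86.48, memory 106≥28, vCPUs 53≥10).
D8: dominated by D1 (network 24≥15, price 20.91≤69.21, memory 106≥17, vCPUs 53≥4).
D9: not dominated.
D10: not dominated (best vCPUs).
D11: not dominated (best network).
D12: not dominated (best memory).

D1, D2, D3, D9, D10, D11, D12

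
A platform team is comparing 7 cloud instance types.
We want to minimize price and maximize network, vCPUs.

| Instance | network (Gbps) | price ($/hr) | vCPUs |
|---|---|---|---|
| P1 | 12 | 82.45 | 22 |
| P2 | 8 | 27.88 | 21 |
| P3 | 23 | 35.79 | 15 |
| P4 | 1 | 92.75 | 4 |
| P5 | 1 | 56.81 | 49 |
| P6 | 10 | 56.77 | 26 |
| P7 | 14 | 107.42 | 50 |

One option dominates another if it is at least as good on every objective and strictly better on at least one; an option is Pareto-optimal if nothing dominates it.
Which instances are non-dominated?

P1, P2, P3, P5, P6, P7

P1: not dominated.
P2: not dominated (best price).
P3: not dominated (best network).
P4: dominated by P1 (network 12≥1, price 82.45≤92.75, vCPUs 22≥4).
P5: not dominated.
P6: not dominated.
P7: not dominated (best vCPUs).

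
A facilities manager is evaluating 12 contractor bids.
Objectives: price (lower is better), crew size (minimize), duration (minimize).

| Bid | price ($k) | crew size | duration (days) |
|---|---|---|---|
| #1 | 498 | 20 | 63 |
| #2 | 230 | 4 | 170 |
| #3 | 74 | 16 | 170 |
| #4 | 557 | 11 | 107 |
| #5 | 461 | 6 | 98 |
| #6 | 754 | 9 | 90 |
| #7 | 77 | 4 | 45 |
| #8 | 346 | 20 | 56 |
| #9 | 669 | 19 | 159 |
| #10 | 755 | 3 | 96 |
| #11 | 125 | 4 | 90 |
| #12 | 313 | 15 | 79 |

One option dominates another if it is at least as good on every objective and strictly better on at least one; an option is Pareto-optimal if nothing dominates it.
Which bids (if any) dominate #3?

#1: worse on price (498 vs 74).
#2: worse on price (230 vs 74).
#4: worse on price (557 vs 74).
#5: worse on price (461 vs 74).
#6: worse on price (754 vs 74).
#7: worse on price (77 vs 74).
#8: worse on price (346 vs 74).
#9: worse on price (669 vs 74).
#10: worse on price (755 vs 74).
#11: worse on price (125 vs 74).
#12: worse on price (313 vs 74).
No option dominates #3.

none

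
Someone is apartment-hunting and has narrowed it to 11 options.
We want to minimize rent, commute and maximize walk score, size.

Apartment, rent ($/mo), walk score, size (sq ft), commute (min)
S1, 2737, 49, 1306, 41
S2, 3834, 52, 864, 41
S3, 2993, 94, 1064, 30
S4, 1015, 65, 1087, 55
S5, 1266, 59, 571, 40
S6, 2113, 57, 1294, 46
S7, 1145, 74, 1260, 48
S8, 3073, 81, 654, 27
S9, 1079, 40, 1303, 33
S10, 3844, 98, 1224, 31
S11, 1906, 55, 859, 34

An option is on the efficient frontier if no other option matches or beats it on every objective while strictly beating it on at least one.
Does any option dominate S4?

No

S1: worse on rent (2737 vs 1015).
S2: worse on rent (3834 vs 1015).
S3: worse on rent (2993 vs 1015).
S5: worse on rent (1266 vs 1015).
S6: worse on rent (2113 vs 1015).
S7: worse on rent (1145 vs 1015).
S8: worse on rent (3073 vs 1015).
S9: worse on rent (1079 vs 1015).
S10: worse on rent (3844 vs 1015).
S11: worse on rent (1906 vs 1015).
No option is at least as good as S4 on every objective and strictly better on one.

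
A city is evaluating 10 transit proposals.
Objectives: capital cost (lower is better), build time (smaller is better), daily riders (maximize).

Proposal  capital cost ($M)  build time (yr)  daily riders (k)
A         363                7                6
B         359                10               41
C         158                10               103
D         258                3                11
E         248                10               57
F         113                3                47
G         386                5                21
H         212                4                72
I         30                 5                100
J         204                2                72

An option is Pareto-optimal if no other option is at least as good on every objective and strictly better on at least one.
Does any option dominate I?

No

A: worse on capital cost (363 vs 30).
B: worse on capital cost (359 vs 30).
C: worse on capital cost (158 vs 30).
D: worse on capital cost (258 vs 30).
E: worse on capital cost (248 vs 30).
F: worse on capital cost (113 vs 30).
G: worse on capital cost (386 vs 30).
H: worse on capital cost (212 vs 30).
J: worse on capital cost (204 vs 30).
No option is at least as good as I on every objective and strictly better on one.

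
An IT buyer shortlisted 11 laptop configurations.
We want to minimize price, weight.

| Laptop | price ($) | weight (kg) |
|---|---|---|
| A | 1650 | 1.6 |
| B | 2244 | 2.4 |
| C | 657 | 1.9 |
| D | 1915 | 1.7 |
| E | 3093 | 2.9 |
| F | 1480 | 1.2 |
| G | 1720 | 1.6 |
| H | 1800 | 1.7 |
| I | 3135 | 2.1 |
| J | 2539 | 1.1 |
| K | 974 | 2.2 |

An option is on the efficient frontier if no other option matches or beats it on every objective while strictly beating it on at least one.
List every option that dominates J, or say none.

A: worse on weight (1.6 vs 1.1).
B: worse on weight (2.4 vs 1.1).
C: worse on weight (1.9 vs 1.1).
D: worse on weight (1.7 vs 1.1).
E: worse on price (3093 vs 2539).
F: worse on weight (1.2 vs 1.1).
G: worse on weight (1.6 vs 1.1).
H: worse on weight (1.7 vs 1.1).
I: worse on price (3135 vs 2539).
K: worse on weight (2.2 vs 1.1).
No option dominates J.

none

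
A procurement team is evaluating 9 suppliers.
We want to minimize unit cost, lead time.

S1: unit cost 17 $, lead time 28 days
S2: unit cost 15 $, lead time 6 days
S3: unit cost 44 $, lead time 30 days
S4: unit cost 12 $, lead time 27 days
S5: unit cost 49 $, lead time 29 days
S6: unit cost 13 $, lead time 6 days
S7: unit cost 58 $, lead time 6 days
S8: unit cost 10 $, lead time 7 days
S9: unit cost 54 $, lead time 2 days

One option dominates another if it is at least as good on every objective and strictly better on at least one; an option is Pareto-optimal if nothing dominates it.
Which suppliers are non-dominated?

S1: dominated by S2 (unit cost 15≤17, lead time 6≤28).
S2: dominated by S6 (unit cost 13≤15, lead time 6≤6).
S3: dominated by S1 (unit cost 17≤44, lead time 28≤30).
S4: dominated by S8 (unit cost 10≤12, lead time 7≤27).
S5: dominated by S1 (unit cost 17≤49, lead time 28≤29).
S6: not dominated.
S7: dominated by S2 (unit cost 15≤58, lead time 6≤6).
S8: not dominated (best unit cost).
S9: not dominated (best lead time).

S6, S8, S9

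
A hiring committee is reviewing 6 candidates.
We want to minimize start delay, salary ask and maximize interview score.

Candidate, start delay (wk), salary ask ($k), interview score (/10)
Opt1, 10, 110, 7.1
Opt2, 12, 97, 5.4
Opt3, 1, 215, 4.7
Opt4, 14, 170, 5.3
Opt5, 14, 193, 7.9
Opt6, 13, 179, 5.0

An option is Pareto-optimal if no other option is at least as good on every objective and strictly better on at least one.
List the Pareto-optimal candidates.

Opt1: not dominated.
Opt2: not dominated (best salary ask).
Opt3: not dominated (best start delay).
Opt4: dominated by Opt1 (start delay 10≤14, salary ask 110≤170, interview score 7.1≥5.3).
Opt5: not dominated (best interview score).
Opt6: dominated by Opt1 (start delay 10≤13, salary ask 110≤179, interview score 7.1≥5.0).

Opt1, Opt2, Opt3, Opt5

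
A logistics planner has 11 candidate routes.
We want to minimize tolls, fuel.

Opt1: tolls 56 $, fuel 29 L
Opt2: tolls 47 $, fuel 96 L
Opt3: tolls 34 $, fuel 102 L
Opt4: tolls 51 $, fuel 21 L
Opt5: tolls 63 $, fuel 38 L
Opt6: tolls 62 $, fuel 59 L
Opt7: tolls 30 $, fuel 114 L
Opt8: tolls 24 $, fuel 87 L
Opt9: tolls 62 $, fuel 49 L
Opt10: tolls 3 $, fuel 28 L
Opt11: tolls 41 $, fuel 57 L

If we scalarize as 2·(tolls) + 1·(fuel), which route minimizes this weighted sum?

Opt10

Opt1: 2·56 + 1·29 = 141
Opt2: 2·47 + 1·96 = 190
Opt3: 2·34 + 1·102 = 170
Opt4: 2·51 + 1·21 = 123
Opt5: 2·63 + 1·38 = 164
Opt6: 2·62 + 1·59 = 183
Opt7: 2·30 + 1·114 = 174
Opt8: 2·24 + 1·87 = 135
Opt9: 2·62 + 1·49 = 173
Opt10: 2·3 + 1·28 = 34
Opt11: 2·41 + 1·57 = 139
Lowest: Opt10 at 34.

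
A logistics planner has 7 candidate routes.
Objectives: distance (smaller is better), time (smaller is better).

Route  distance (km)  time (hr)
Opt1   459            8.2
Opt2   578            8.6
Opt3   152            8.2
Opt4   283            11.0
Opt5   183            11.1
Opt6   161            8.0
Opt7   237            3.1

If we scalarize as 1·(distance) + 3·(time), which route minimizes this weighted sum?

Opt1: 1·459 + 3·8.2 = 483.6
Opt2: 1·578 + 3·8.6 = 603.8
Opt3: 1·152 + 3·8.2 = 176.6
Opt4: 1·283 + 3·11.0 = 316.0
Opt5: 1·183 + 3·11.1 = 216.3
Opt6: 1·161 + 3·8.0 = 185.0
Opt7: 1·237 + 3·3.1 = 246.3
Lowest: Opt3 at 176.6.

Opt3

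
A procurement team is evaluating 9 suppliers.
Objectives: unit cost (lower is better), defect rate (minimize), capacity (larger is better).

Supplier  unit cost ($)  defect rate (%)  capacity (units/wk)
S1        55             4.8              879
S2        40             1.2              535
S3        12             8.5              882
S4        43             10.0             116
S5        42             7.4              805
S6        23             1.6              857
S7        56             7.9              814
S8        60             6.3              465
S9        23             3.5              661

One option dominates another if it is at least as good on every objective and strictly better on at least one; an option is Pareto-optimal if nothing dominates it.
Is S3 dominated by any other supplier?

No

S1: worse on unit cost (55 vs 12).
S2: worse on unit cost (40 vs 12).
S4: worse on unit cost (43 vs 12).
S5: worse on unit cost (42 vs 12).
S6: worse on unit cost (23 vs 12).
S7: worse on unit cost (56 vs 12).
S8: worse on unit cost (60 vs 12).
S9: worse on unit cost (23 vs 12).
No option is at least as good as S3 on every objective and strictly better on one.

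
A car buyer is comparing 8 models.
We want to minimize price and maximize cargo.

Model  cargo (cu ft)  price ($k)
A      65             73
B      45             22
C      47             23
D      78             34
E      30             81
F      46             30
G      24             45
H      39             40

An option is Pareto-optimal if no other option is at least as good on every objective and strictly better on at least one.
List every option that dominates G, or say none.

B: cargo 45≥24, price 22≤45 — dominates G.
C: cargo 47≥24, price 23≤45 — dominates G.
D: cargo 78≥24, price 34≤45 — dominates G.
F: cargo 46≥24, price 30≤45 — dominates G.
H: cargo 39≥24, price 40≤45 — dominates G.
Others (A, E) are each worse than G on at least one objective.

B, C, D, F, H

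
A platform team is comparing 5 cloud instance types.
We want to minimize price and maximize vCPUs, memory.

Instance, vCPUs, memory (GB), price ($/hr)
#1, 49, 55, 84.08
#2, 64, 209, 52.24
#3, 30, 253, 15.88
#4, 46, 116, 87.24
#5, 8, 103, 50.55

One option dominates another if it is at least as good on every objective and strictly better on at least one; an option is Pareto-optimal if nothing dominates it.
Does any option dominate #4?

Yes

#2 vs #4: vCPUs 64≥46, memory 209≥116, price 52.24≤87.24 — #2 is at least as good on every objective and strictly better on at least one, so #2 dominates #4.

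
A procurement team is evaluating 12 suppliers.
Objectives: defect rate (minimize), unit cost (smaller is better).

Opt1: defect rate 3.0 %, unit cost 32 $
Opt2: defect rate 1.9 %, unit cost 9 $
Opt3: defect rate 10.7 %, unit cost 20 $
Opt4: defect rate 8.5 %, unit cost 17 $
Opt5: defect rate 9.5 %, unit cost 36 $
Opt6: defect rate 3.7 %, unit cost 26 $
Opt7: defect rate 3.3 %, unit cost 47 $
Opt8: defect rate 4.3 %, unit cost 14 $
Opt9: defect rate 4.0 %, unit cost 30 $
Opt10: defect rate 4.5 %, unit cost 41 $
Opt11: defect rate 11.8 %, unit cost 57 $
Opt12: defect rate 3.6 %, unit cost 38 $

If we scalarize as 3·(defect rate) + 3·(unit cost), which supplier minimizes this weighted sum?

Opt2

Opt1: 3·3.0 + 3·32 = 105.0
Opt2: 3·1.9 + 3·9 = 32.7
Opt3: 3·10.7 + 3·20 = 92.1
Opt4: 3·8.5 + 3·17 = 76.5
Opt5: 3·9.5 + 3·36 = 136.5
Opt6: 3·3.7 + 3·26 = 89.1
Opt7: 3·3.3 + 3·47 = 150.9
Opt8: 3·4.3 + 3·14 = 54.9
Opt9: 3·4.0 + 3·30 = 102.0
Opt10: 3·4.5 + 3·41 = 136.5
Opt11: 3·11.8 + 3·57 = 206.4
Opt12: 3·3.6 + 3·38 = 124.8
Lowest: Opt2 at 32.7.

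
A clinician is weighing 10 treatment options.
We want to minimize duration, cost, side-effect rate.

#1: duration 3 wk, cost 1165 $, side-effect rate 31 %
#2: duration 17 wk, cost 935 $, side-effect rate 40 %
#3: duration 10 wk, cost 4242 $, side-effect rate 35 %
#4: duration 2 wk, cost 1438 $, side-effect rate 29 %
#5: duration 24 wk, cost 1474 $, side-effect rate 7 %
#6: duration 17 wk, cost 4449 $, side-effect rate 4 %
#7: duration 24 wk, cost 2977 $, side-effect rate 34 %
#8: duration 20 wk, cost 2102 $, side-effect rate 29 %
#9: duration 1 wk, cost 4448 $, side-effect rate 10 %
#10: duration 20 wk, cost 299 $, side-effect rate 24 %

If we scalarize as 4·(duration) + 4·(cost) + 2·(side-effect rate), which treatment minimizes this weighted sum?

#1: 4·3 + 4·1165 + 2·31 = 4734
#2: 4·17 + 4·935 + 2·40 = 3888
#3: 4·10 + 4·4242 + 2·35 = 17078
#4: 4·2 + 4·1438 + 2·29 = 5818
#5: 4·24 + 4·1474 + 2·7 = 6006
#6: 4·17 + 4·4449 + 2·4 = 17872
#7: 4·24 + 4·2977 + 2·34 = 12072
#8: 4·20 + 4·2102 + 2·29 = 8546
#9: 4·1 + 4·4448 + 2·10 = 17816
#10: 4·20 + 4·299 + 2·24 = 1324
Lowest: #10 at 1324.

#10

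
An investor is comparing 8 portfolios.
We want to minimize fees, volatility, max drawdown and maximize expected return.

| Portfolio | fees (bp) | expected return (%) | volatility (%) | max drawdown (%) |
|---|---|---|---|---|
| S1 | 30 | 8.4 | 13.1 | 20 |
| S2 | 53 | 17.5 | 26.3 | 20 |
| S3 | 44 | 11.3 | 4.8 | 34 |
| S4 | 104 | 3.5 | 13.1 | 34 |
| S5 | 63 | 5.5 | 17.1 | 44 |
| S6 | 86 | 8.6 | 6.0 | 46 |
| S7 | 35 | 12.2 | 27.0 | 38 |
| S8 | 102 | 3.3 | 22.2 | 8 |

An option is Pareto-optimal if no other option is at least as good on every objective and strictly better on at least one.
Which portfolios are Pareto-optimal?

S1: not dominated (best fees).
S2: not dominated (best expected return).
S3: not dominated (best volatility).
S4: dominated by S1 (fees 30≤104, expected return 8.4≥3.5, volatility 13.1≤13.1, max drawdown 20≤34).
S5: dominated by S1 (fees 30≤63, expected return 8.4≥5.5, volatility 13.1≤17.1, max drawdown 20≤44).
S6: dominated by S3 (fees 44≤86, expected return 11.3≥8.6, volatility 4.8≤6.0, max drawdown 34≤46).
S7: not dominated.
S8: not dominated (best max drawdown).

S1, S2, S3, S7, S8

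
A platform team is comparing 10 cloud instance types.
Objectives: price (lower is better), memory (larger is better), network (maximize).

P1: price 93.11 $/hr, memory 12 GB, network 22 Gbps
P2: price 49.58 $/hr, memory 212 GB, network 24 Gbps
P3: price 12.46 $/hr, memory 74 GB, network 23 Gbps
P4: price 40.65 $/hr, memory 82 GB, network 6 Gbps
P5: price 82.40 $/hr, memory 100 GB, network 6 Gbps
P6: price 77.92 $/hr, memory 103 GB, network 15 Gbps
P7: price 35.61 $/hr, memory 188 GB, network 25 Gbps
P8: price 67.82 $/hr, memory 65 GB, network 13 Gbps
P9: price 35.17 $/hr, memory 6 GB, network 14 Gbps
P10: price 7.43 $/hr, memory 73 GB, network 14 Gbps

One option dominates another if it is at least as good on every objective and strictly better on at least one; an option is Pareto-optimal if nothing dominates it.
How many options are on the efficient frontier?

4

P1: dominated by P2 (price 49.58≤93.11, memory 212≥12, network 24≥22).
P2: not dominated (best memory).
P3: not dominated.
P4: dominated by P7 (price 35.61≤40.65, memory 188≥82, network 25≥6).
P5: dominated by P2 (price 49.58≤82.40, memory 212≥100, network 24≥6).
P6: dominated by P2 (price 49.58≤77.92, memory 212≥103, network 24≥15).
P7: not dominated (best network).
P8: dominated by P2 (price 49.58≤67.82, memory 212≥65, network 24≥13).
P9: dominated by P3 (price 12.46≤35.17, memory 74≥6, network 23≥14).
P10: not dominated (best price).
Pareto-optimal: P2, P3, P7, P10 → 4.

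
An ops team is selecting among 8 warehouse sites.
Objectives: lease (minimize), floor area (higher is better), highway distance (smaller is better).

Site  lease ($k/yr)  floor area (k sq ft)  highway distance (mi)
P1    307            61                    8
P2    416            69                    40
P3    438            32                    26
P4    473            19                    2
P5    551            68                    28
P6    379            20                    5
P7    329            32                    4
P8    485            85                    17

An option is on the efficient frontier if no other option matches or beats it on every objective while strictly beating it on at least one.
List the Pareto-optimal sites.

P1: not dominated (best lease).
P2: not dominated.
P3: dominated by P1 (lease 307≤438, floor area 61≥32, highway distance 8≤26).
P4: not dominated (best highway distance).
P5: dominated by P8 (lease 485≤551, floor area 85≥68, highway distance 17≤28).
P6: dominated by P7 (lease 329≤379, floor area 32≥20, highway distance 4≤5).
P7: not dominated.
P8: not dominated (best floor area).

P1, P2, P4, P7, P8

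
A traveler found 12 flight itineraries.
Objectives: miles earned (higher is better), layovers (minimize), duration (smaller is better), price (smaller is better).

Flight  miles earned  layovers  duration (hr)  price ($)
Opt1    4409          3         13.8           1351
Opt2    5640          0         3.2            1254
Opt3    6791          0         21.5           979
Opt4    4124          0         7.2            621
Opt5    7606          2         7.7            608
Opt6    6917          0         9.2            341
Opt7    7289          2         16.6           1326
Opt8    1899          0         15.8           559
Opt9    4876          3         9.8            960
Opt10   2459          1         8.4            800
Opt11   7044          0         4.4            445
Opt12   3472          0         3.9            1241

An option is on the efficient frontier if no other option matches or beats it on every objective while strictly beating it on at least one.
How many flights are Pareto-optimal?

5

Opt1: dominated by Opt2 (miles earned 5640≥4409, layovers 0≤3, duration 3.2≤13.8, price 1254≤1351).
Opt2: not dominated (best duration).
Opt3: dominated by Opt6 (miles earned 6917≥6791, layovers 0≤0, duration 9.2≤21.5, price 341≤979).
Opt4: dominated by Opt11 (miles earned 7044≥4124, layovers 0≤0, duration 4.4≤7.2, price 445≤621).
Opt5: not dominated (best miles earned).
Opt6: not dominated (best price).
Opt7: dominated by Opt5 (miles earned 7606≥7289, layovers 2≤2, duration 7.7≤16.6, price 608≤1326).
Opt8: dominated by Opt6 (miles earned 6917≥1899, layovers 0≤0, duration 9.2≤15.8, price 341≤559).
Opt9: dominated by Opt5 (miles earned 7606≥4876, layovers 2≤3, duration 7.7≤9.8, price 608≤960).
Opt10: dominated by Opt4 (miles earned 4124≥2459, layovers 0≤1, duration 7.2≤8.4, price 621≤800).
Opt11: not dominated.
Opt12: not dominated.
Pareto-optimal: Opt2, Opt5, Opt6, Opt11, Opt12 → 5.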